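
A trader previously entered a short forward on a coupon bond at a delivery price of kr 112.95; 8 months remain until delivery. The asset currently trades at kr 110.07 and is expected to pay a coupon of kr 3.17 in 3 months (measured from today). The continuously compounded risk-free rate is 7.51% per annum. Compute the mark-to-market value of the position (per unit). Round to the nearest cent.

PV(remaining coupons) I = 3.17·e^(−0.0751·3/12) = 3.1110
Current forward F = (S − I)·e^(rT) = (110.07 − 3.1110)·e^(0.0751·8/12) = 106.9590 × 1.051341 = 112.4504
Value (long) = (F − K)·e^(−rT) = (112.4504 − 112.95) × 0.951166 = -0.4752
Short position value = −(long value) = kr 0.48

kr 0.48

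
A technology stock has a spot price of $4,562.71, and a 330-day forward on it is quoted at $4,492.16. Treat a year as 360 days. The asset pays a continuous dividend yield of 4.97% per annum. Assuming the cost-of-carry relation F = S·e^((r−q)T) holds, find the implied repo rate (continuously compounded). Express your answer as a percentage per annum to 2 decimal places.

3.27%

From F = S·e^((r−q)T): (r − q) = ln(F/S)/T
ln(4492.16/4562.71) = ln(0.984538) = -0.015583
(r − q) = -0.015583 / (330/360) = -0.017000
r = ln(F/S)/T + q = -0.017000 + 0.0497 = 0.032700
r = 3.27%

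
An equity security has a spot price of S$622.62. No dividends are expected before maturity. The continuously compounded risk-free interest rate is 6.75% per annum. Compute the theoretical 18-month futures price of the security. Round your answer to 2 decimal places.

S$688.96

F = S·e^(rT) = 622.62 · e^(0.0675 × 18/12)
= 622.62 · e^0.101250 = 622.62 × 1.106553
F = S$688.96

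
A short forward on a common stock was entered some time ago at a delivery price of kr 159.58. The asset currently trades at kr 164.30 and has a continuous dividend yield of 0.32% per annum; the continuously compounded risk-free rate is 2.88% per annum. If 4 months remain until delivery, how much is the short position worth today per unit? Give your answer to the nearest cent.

-kr 6.07

Current fair forward for the remaining 4 months: F = S·e^((r − q)·T), (r − q) = 0.0288 − 0.0032 = 0.0256
F = 164.30 · e^(0.0256 × 4/12) = 164.30 × 1.008570 = 165.7081
Value of long forward = (F − K)·e^(−rT) = (165.7081 − 159.58) · e^(−0.0288·4/12)
= 6.1281 × 0.990446 = 6.07
Short position value = −(long value) = -kr 6.07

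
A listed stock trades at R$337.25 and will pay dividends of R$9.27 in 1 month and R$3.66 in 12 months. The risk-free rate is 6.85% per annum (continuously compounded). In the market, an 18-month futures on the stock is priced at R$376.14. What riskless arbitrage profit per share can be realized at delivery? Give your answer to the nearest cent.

PV(dividends) I = 9.27·e^(−0.0685·1/12) + 3.66·e^(−0.0685·12/12) = 12.6349
Fair futures F* = (S − I)·e^(rT) = (337.25 − 12.6349)·e^0.102750 = 324.6151 × 1.108214 = 359.7430
Market R$376.14 > fair 359.7430: forward overpriced → cash-and-carry (borrow at r, buy the stock and collect the dividends, short the forward).
Profit at T = |F_mkt − F*| = |376.14 − 359.7430| = R$16.40 per share

R$16.40 per share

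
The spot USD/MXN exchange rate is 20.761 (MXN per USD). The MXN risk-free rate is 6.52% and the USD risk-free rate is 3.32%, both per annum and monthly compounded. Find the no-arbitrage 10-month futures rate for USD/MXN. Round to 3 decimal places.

21.320

By covered interest parity, F = S · (1+r_MXN/12)^(12T) / (1+r_USD/12)^(12T)
= 20.761 × 1.055681 / 1.028014 = 20.761 × 1.026913
F = 21.320 MXN per USD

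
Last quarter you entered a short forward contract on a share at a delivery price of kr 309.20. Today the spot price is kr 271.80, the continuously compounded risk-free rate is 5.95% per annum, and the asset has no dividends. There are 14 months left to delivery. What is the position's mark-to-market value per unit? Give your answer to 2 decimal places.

kr 16.66

Current fair forward for the remaining 14 months: F = S·e^(r·T), r = 0.0595
F = 271.80 · e^(0.0595 × 14/12) = 271.80 × 1.071883 = 291.3378
Value of long forward = (F − K)·e^(−rT) = (291.3378 − 309.20) · e^(−0.0595·14/12)
= -17.8622 × 0.932938 = -16.66
Short position value = −(long value) = kr 16.66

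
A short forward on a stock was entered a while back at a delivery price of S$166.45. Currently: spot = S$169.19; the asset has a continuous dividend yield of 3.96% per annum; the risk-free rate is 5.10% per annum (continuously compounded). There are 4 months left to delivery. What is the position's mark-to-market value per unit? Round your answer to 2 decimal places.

Current fair forward for the remaining 4 months: F = S·e^((r − q)·T), (r − q) = 0.0510 − 0.0396 = 0.0114
F = 169.19 · e^(0.0114 × 4/12) = 169.19 × 1.003807 = 169.8341
Value of long forward = (F − K)·e^(−rT) = (169.8341 − 166.45) · e^(−0.0510·4/12)
= 3.3841 × 0.983144 = 3.33
Short position value = −(long value) = -S$3.33

-S$3.33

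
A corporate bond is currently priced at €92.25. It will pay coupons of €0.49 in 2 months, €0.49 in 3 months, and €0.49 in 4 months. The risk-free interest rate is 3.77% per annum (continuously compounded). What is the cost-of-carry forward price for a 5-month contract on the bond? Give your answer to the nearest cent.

€92.23

PV(coupons) I = 0.49·e^(−0.0377·2/12) + 0.49·e^(−0.0377·3/12) + 0.49·e^(−0.0377·4/12)
I = 0.4869 + 0.4854 + 0.4839 = 1.4562
F = (S − I)·e^(rT) = (92.25 − 1.4562) · e^(0.0377·5/12)
= 90.7938 · e^0.015708 = 90.7938 × 1.015832 = €92.23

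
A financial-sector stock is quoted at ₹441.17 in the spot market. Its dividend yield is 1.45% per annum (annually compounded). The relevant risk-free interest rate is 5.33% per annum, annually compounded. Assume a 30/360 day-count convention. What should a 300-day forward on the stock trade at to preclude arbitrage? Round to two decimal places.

₹455.19

F = S · (1+r)^T / (1+q)^T
= 441.17 × 1.044223 / 1.012069 = 441.17 × 1.031771
F = ₹455.19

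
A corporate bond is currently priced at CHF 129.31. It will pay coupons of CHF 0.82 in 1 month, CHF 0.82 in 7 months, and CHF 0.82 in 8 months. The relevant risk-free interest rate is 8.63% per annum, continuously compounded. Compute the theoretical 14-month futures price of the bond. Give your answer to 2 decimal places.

PV(coupons) I = 0.82·e^(−0.0863·1/12) + 0.82·e^(−0.0863·7/12) + 0.82·e^(−0.0863·8/12)
I = 0.8141 + 0.7797 + 0.7742 = 2.3680
F = (S − I)·e^(rT) = (129.31 − 2.3680) · e^(0.0863·14/12)
= 126.9420 · e^0.100683 = 126.9420 × 1.105926 = CHF 140.39

CHF 140.39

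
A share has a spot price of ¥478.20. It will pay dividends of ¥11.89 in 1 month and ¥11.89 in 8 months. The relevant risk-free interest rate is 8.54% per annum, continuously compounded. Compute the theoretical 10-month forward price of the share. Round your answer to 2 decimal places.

¥488.74

PV(dividends) I = 11.89·e^(−0.0854·1/12) + 11.89·e^(−0.0854·8/12)
I = 11.8057 + 11.2320 = 23.0377
F = (S − I)·e^(rT) = (478.20 − 23.0377) · e^(0.0854·10/12)
= 455.1623 · e^0.071167 = 455.1623 × 1.073761 = ¥488.74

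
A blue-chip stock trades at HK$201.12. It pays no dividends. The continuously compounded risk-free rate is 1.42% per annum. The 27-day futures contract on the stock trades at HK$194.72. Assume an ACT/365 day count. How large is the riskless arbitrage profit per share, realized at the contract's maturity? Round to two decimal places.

Fair futures: F* = S·e^(carry·T), with carry = r = 0.0142
F* = 201.12 · e^(0.0142 × 27/365) = 201.12 · e^0.001050 = 201.12 × 1.001051 = HK$201.3314
Market HK$194.72 < fair HK$201.3314: forward underpriced → reverse cash-and-carry (short spot, go long the forward).
At maturity, profit = |F_mkt − F*| = |194.72 − 201.3314| = HK$6.61 per share

HK$6.61 per share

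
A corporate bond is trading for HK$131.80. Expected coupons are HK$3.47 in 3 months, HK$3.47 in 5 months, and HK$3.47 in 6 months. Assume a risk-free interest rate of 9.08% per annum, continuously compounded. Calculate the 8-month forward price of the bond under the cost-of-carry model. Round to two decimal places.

PV(coupons) I = 3.47·e^(−0.0908·3/12) + 3.47·e^(−0.0908·5/12) + 3.47·e^(−0.0908·6/12)
I = 3.3921 + 3.3412 + 3.3160 = 10.0493
F = (S − I)·e^(rT) = (131.80 − 10.0493) · e^(0.0908·8/12)
= 121.7507 · e^0.060533 = 121.7507 × 1.062403 = HK$129.35

HK$129.35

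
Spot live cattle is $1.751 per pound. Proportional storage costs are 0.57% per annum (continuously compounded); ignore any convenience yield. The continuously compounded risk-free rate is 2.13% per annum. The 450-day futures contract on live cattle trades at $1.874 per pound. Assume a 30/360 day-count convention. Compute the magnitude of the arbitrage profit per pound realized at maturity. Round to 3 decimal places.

$0.063 per pound

Fair futures: F* = S·e^(carry·T), with carry = (r + u) = 0.0213 + 0.0057 = 0.0270
F* = 1.751 · e^(0.0270 × 450/360) = 1.751 · e^0.033750 = 1.751 × 1.034326 = $1.8111
Market $1.874 > fair $1.8111: forward overpriced → cash-and-carry (buy spot, short the forward).
At maturity, profit = |F_mkt − F*| = |1.874 − 1.8111| = $0.063 per pound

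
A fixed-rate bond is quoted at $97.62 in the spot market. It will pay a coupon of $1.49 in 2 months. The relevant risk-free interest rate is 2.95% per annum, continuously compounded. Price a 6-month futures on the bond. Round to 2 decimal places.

$97.57

PV(coupons) I = 1.49·e^(−0.0295·2/12)
I = 1.4827
F = (S − I)·e^(rT) = (97.62 − 1.4827) · e^(0.0295·6/12)
= 96.1373 · e^0.014750 = 96.1373 × 1.014859 = $97.57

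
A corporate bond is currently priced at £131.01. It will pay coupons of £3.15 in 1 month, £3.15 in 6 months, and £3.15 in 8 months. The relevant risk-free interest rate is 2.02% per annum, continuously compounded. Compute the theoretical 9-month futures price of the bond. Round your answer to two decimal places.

PV(coupons) I = 3.15·e^(−0.0202·1/12) + 3.15·e^(−0.0202·6/12) + 3.15·e^(−0.0202·8/12)
I = 3.1447 + 3.1183 + 3.1079 = 9.3709
F = (S − I)·e^(rT) = (131.01 − 9.3709) · e^(0.0202·9/12)
= 121.6391 · e^0.015150 = 121.6391 × 1.015265 = £123.50

£123.50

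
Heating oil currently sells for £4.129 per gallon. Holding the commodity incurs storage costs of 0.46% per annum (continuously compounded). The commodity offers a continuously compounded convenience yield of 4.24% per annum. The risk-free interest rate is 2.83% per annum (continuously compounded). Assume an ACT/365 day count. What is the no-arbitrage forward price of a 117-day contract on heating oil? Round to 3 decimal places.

Net carry = r + u − y = 0.0283 + 0.0046 − 0.0424 = -0.0095
F = S·e^((r+u−y)T) = 4.129 · e^(-0.0095 × 117/365) = 4.129 · e^-0.003045
= 4.129 × 0.996960 = £4.116 per gallon

£4.116 per gallon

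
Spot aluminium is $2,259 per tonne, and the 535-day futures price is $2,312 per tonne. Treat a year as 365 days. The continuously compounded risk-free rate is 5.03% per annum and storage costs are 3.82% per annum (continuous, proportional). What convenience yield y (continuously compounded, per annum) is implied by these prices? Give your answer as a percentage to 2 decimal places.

F = S·e^((r+u−y)T) ⇒ (r+u−y) = ln(F/S)/T
ln(2312/2259) = 0.023191; /T ⇒ 0.015822
y = r + u − ln(F/S)/T = 0.0503 + 0.0382 − 0.015822 = 0.072678
y = 7.27%

7.27%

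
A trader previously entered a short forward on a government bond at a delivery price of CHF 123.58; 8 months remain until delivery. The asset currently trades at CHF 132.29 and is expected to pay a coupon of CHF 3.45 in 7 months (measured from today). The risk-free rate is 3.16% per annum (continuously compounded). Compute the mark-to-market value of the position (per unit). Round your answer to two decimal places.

-CHF 7.90

PV(remaining coupons) I = 3.45·e^(−0.0316·7/12) = 3.3870
Current forward F = (S − I)·e^(rT) = (132.29 − 3.3870)·e^(0.0316·8/12) = 128.9030 × 1.021290 = 131.6473
Value (long) = (F − K)·e^(−rT) = (131.6473 − 123.58) × 0.979154 = 7.8991
Short position value = −(long value) = -CHF 7.90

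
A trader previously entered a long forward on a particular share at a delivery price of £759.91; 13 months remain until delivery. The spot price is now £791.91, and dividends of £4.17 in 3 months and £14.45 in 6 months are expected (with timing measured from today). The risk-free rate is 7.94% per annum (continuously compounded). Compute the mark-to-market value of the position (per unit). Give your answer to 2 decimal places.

PV(remaining dividends) I = 4.17·e^(−0.0794·3/12) + 14.45·e^(−0.0794·6/12) = 17.9756
Current forward F = (S − I)·e^(rT) = (791.91 − 17.9756)·e^(0.0794·13/12) = 773.9344 × 1.089824 = 843.4523
Value (long) = (F − K)·e^(−rT) = (843.4523 − 759.91) × 0.917579 = 76.6567
Value = £76.66

£76.66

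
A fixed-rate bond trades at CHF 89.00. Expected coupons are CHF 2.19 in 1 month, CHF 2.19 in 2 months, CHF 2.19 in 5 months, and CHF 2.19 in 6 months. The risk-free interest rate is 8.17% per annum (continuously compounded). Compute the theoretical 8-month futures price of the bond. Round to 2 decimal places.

CHF 84.95

PV(coupons) I = 2.19·e^(−0.0817·1/12) + 2.19·e^(−0.0817·2/12) + 2.19·e^(−0.0817·5/12) + 2.19·e^(−0.0817·6/12)
I = 2.1751 + 2.1604 + 2.1167 + 2.1023 = 8.5545
F = (S − I)·e^(rT) = (89.00 − 8.5545) · e^(0.0817·8/12)
= 80.4455 · e^0.054467 = 80.4455 × 1.055978 = CHF 84.95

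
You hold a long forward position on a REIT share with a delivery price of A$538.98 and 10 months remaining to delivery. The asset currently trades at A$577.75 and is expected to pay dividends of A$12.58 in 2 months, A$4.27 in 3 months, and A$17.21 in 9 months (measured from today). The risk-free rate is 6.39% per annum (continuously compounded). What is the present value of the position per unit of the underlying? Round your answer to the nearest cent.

PV(remaining dividends) I = 12.58·e^(−0.0639·2/12) + 4.27·e^(−0.0639·3/12) + 17.21·e^(−0.0639·9/12) = 33.0537
Current forward F = (S − I)·e^(rT) = (577.75 − 33.0537)·e^(0.0639·10/12) = 544.6963 × 1.054693 = 574.4874
Value (long) = (F − K)·e^(−rT) = (574.4874 − 538.98) × 0.948143 = 33.6661
Value = A$33.67

A$33.67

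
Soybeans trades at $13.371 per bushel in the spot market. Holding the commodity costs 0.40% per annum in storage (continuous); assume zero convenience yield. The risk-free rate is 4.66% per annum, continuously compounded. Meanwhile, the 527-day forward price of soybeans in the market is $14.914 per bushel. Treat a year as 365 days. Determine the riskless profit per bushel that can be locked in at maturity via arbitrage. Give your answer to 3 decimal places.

Fair forward: F* = S·e^(carry·T), with carry = (r + u) = 0.0466 + 0.0040 = 0.0506
F* = 13.371 · e^(0.0506 × 527/365) = 13.371 · e^0.073058 = 13.371 × 1.075793 = $14.3844
Market $14.914 > fair $14.3844: forward overpriced → cash-and-carry (buy spot, short the forward).
At maturity, profit = |F_mkt − F*| = |14.914 − 14.3844| = $0.530 per bushel

$0.530 per bushel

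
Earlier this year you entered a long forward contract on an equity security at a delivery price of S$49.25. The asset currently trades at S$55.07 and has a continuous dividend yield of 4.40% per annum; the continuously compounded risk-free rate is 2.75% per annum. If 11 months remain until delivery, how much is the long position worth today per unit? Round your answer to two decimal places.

S$4.87

Current fair forward for the remaining 11 months: F = S·e^((r − q)·T), (r − q) = 0.0275 − 0.0440 = -0.0165
F = 55.07 · e^(-0.0165 × 11/12) = 55.07 × 0.984989 = 54.2433
Value of long forward = (F − K)·e^(−rT) = (54.2433 − 49.25) · e^(−0.0275·11/12)
= 4.9933 × 0.975107 = 4.87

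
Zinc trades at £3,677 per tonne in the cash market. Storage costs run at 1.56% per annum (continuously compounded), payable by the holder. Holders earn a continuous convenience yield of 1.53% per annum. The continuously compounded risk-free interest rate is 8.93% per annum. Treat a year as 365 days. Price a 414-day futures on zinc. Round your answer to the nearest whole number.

Net carry = r + u − y = 0.0893 + 0.0156 − 0.0153 = 0.0896
F = S·e^((r+u−y)T) = 3677 · e^(0.0896 × 414/365) = 3677 · e^0.101628
= 3677 × 1.106972 = £4,070 per tonne

£4,070 per tonne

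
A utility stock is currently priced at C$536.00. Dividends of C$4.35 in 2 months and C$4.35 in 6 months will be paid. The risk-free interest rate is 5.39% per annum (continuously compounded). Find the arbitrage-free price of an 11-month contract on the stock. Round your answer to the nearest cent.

PV(dividends) I = 4.35·e^(−0.0539·2/12) + 4.35·e^(−0.0539·6/12)
I = 4.3111 + 4.2343 = 8.5454
F = (S − I)·e^(rT) = (536.00 − 8.5454) · e^(0.0539·11/12)
= 527.4546 · e^0.049408 = 527.4546 × 1.050649 = C$554.17

C$554.17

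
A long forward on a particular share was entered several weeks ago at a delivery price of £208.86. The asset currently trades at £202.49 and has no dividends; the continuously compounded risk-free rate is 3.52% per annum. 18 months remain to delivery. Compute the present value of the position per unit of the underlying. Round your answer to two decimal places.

£4.37

Current fair forward for the remaining 18 months: F = S·e^(r·T), r = 0.0352
F = 202.49 · e^(0.0352 × 18/12) = 202.49 × 1.054219 = 213.4688
Value of long forward = (F − K)·e^(−rT) = (213.4688 − 208.86) · e^(−0.0352·18/12)
= 4.6088 × 0.948570 = 4.37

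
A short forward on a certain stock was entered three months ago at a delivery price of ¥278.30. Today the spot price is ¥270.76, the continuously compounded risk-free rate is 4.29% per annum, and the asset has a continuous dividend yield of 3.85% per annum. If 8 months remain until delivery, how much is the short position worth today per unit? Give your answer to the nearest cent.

Current fair forward for the remaining 8 months: F = S·e^((r − q)·T), (r − q) = 0.0429 − 0.0385 = 0.0044
F = 270.76 · e^(0.0044 × 8/12) = 270.76 × 1.002938 = 271.5555
Value of long forward = (F − K)·e^(−rT) = (271.5555 − 278.30) · e^(−0.0429·8/12)
= -6.7445 × 0.971805 = -6.55
Short position value = −(long value) = ¥6.55

¥6.55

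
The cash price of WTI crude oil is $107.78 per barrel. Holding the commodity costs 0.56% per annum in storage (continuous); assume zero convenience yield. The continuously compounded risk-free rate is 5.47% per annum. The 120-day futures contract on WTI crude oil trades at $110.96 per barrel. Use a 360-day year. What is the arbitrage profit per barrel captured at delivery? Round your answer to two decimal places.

Fair futures: F* = S·e^(carry·T), with carry = (r + u) = 0.0547 + 0.0056 = 0.0603
F* = 107.78 · e^(0.0603 × 120/360) = 107.78 · e^0.020100 = 107.78 × 1.020303 = $109.9683
Market $110.96 > fair $109.9683: forward overpriced → cash-and-carry (buy spot, short the forward).
At maturity, profit = |F_mkt − F*| = |110.96 − 109.9683| = $0.99 per barrel

$0.99 per barrel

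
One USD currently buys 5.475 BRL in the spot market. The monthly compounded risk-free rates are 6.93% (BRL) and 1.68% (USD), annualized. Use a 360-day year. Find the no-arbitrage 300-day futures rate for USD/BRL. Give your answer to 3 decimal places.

5.719

By covered interest parity, F = S · (1+r_BRL/12)^(12T) / (1+r_USD/12)^(12T)
= 5.475 × 1.059274 / 1.014089 = 5.475 × 1.044557
F = 5.719 BRL per USD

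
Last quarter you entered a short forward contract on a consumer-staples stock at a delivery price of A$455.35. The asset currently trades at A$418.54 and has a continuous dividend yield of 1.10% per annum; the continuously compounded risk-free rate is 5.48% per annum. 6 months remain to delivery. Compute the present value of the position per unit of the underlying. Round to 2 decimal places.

A$26.80

Current fair forward for the remaining 6 months: F = S·e^((r − q)·T), (r − q) = 0.0548 − 0.0110 = 0.0438
F = 418.54 · e^(0.0438 × 6/12) = 418.54 × 1.022142 = 427.8073
Value of long forward = (F − K)·e^(−rT) = (427.8073 − 455.35) · e^(−0.0548·6/12)
= -27.5427 × 0.972972 = -26.80
Short position value = −(long value) = A$26.80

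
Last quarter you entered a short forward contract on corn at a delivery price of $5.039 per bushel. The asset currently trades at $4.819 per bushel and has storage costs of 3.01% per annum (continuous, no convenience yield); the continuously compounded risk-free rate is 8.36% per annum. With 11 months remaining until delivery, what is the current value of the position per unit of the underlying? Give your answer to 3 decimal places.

Current fair forward for the remaining 11 months: F = S·e^((r + u)·T), (r + u) = 0.0836 + 0.0301 = 0.1137
F = 4.819 · e^(0.1137 × 11/12) = 4.819 × 1.109850 = 5.3484
Value of long forward = (F − K)·e^(−rT) = (5.3484 − 5.039) · e^(−0.0836·11/12)
= 0.3094 × 0.926229 = 0.287
Short position value = −(long value) = -$0.287

-$0.287 per bushel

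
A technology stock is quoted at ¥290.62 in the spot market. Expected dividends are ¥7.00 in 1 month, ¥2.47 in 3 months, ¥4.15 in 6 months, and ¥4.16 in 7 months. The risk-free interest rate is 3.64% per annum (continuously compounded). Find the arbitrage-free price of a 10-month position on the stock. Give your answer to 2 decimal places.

PV(dividends) I = 7.00·e^(−0.0364·1/12) + 2.47·e^(−0.0364·3/12) + 4.15·e^(−0.0364·6/12) + 4.16·e^(−0.0364·7/12)
I = 6.9788 + 2.4476 + 4.0752 + 4.0726 = 17.5742
F = (S − I)·e^(rT) = (290.62 − 17.5742) · e^(0.0364·10/12)
= 273.0458 · e^0.030333 = 273.0458 × 1.030798 = ¥281.46

¥281.46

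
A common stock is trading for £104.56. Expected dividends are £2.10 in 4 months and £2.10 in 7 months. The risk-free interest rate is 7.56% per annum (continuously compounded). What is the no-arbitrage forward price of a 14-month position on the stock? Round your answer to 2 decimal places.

PV(dividends) I = 2.10·e^(−0.0756·4/12) + 2.10·e^(−0.0756·7/12)
I = 2.0477 + 2.0094 = 4.0571
F = (S − I)·e^(rT) = (104.56 − 4.0571) · e^(0.0756·14/12)
= 100.5029 · e^0.088200 = 100.5029 × 1.092207 = £109.77

£109.77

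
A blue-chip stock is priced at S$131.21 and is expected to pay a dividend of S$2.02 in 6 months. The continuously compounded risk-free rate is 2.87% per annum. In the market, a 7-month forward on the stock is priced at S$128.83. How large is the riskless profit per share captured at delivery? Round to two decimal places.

PV(dividends) I = 2.02·e^(−0.0287·6/12) = 1.9912
Fair forward F* = (S − I)·e^(rT) = (131.21 − 1.9912)·e^0.016742 = 129.2188 × 1.016883 = 131.4004
Market S$128.83 < fair 131.4004: forward underpriced → reverse cash-and-carry (short the stock, invest proceeds at r, pay the dividends, go long the forward).
Profit at T = |F_mkt − F*| = |128.83 − 131.4004| = S$2.57 per share

S$2.57 per share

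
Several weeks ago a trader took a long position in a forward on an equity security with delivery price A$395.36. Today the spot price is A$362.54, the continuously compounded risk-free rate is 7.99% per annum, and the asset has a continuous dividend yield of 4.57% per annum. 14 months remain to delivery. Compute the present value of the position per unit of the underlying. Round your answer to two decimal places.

-A$16.45

Current fair forward for the remaining 14 months: F = S·e^((r − q)·T), (r − q) = 0.0799 − 0.0457 = 0.0342
F = 362.54 · e^(0.0342 × 14/12) = 362.54 × 1.040707 = 377.2979
Value of long forward = (F − K)·e^(−rT) = (377.2979 − 395.36) · e^(−0.0799·14/12)
= -18.0621 × 0.910996 = -16.45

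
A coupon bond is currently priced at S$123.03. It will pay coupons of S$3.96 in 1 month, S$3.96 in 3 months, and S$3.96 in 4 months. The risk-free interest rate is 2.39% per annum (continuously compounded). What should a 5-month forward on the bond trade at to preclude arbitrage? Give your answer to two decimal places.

PV(coupons) I = 3.96·e^(−0.0239·1/12) + 3.96·e^(−0.0239·3/12) + 3.96·e^(−0.0239·4/12)
I = 3.9521 + 3.9364 + 3.9286 = 11.8171
F = (S − I)·e^(rT) = (123.03 − 11.8171) · e^(0.0239·5/12)
= 111.2129 · e^0.009958 = 111.2129 × 1.010008 = S$112.33

S$112.33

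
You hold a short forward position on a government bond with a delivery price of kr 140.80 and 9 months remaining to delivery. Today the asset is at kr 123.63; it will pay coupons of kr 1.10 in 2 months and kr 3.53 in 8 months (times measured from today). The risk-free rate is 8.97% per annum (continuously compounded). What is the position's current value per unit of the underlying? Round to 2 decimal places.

kr 12.42

PV(remaining coupons) I = 1.10·e^(−0.0897·2/12) + 3.53·e^(−0.0897·8/12) = 4.4088
Current forward F = (S − I)·e^(rT) = (123.63 − 4.4088)·e^(0.0897·9/12) = 119.2212 × 1.069590 = 127.5178
Value (long) = (F − K)·e^(−rT) = (127.5178 − 140.80) × 0.934938 = -12.4180
Short position value = −(long value) = kr 12.42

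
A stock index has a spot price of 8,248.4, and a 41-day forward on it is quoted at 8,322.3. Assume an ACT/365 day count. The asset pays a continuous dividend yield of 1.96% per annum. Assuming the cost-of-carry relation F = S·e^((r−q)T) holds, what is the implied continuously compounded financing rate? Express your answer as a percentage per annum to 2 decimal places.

9.90%

From F = S·e^((r−q)T): (r − q) = ln(F/S)/T
ln(8322.3/8248.4) = ln(1.008959) = 0.008919
(r − q) = 0.008919 / (41/365) = 0.079401
r = ln(F/S)/T + q = 0.079401 + 0.0196 = 0.099001
r = 9.90%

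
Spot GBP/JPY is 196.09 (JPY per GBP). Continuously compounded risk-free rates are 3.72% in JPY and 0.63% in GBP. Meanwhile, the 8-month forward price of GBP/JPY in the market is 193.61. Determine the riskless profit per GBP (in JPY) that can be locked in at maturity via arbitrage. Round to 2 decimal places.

Fair forward: F* = S·e^(carry·T), with carry = (r_JPY − r_GBP) = 0.0372 − 0.0063 = 0.0309
F* = 196.09 · e^(0.0309 × 8/12) = 196.09 · e^0.020600 = 196.09 × 1.020814 = 200.1714
Market 193.61 < fair 200.1714: forward underpriced → reverse cash-and-carry (short spot, go long the forward).
At maturity, profit = |F_mkt − F*| = |193.61 − 200.1714| = 6.56 per GBP (in JPY)

6.56 per GBP (in JPY)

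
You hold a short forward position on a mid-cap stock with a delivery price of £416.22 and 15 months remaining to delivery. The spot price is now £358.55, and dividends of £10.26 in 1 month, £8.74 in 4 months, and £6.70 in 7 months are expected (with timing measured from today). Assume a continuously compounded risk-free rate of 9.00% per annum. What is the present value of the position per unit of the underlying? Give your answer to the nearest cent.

PV(remaining dividends) I = 10.26·e^(−0.0900·1/12) + 8.74·e^(−0.0900·4/12) + 6.70·e^(−0.0900·7/12) = 25.0224
Current forward F = (S − I)·e^(rT) = (358.55 − 25.0224)·e^(0.0900·15/12) = 333.5276 × 1.119072 = 373.2414
Value (long) = (F − K)·e^(−rT) = (373.2414 − 416.22) × 0.893597 = -38.4055
Short position value = −(long value) = £38.41

£38.41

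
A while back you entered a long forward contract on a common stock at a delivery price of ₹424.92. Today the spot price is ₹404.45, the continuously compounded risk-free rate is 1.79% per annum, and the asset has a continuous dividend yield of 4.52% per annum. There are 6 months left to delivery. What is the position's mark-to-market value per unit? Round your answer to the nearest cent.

Current fair forward for the remaining 6 months: F = S·e^((r − q)·T), (r − q) = 0.0179 − 0.0452 = -0.0273
F = 404.45 · e^(-0.0273 × 6/12) = 404.45 × 0.986443 = 398.9669
Value of long forward = (F − K)·e^(−rT) = (398.9669 − 424.92) · e^(−0.0179·6/12)
= -25.9531 × 0.991090 = -25.72

-₹25.72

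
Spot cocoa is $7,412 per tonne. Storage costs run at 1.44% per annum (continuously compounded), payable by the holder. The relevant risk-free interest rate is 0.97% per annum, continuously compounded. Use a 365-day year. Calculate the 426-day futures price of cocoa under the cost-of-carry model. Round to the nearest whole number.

$7,623 per tonne

Net carry = r + u − y = 0.0097 + 0.0144 − 0.0000 = 0.0241
F = S·e^((r+u−y)T) = 7412 · e^(0.0241 × 426/365) = 7412 · e^0.028128
= 7412 × 1.028527 = $7,623 per tonne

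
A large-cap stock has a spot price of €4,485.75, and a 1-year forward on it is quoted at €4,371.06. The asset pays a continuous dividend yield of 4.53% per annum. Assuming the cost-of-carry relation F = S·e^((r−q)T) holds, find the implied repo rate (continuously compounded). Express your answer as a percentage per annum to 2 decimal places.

1.94%

From F = S·e^((r−q)T): (r − q) = ln(F/S)/T
ln(4371.06/4485.75) = ln(0.974432) = -0.025901
(r − q) = -0.025901 / (1) = -0.025901
r = ln(F/S)/T + q = -0.025901 + 0.0453 = 0.019399
r = 1.94%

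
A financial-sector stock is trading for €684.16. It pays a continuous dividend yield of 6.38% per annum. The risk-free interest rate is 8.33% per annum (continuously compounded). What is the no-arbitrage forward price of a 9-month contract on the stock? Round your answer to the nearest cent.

F = S·e^((r − q)T) = 684.16 · e^((0.0833 − 0.0638) × 9/12)
= 684.16 · e^0.014625 = 684.16 × 1.014732
F = €694.24

€694.24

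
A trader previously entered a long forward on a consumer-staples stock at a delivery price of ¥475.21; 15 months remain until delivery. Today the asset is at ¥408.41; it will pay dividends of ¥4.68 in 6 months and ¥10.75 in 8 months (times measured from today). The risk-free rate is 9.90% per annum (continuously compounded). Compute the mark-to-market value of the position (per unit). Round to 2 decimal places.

PV(remaining dividends) I = 4.68·e^(−0.0990·6/12) + 10.75·e^(−0.0990·8/12) = 14.5174
Current forward F = (S − I)·e^(rT) = (408.41 − 14.5174)·e^(0.0990·15/12) = 393.8926 × 1.131733 = 445.7813
Value (long) = (F − K)·e^(−rT) = (445.7813 − 475.21) × 0.883601 = -26.0032
Value = -¥26.00

-¥26.00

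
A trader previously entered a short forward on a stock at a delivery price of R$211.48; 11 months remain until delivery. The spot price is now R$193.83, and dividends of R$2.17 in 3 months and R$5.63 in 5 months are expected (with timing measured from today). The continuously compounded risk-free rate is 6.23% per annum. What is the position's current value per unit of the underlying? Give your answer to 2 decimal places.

PV(remaining dividends) I = 2.17·e^(−0.0623·3/12) + 5.63·e^(−0.0623·5/12) = 7.6222
Current forward F = (S − I)·e^(rT) = (193.83 − 7.6222)·e^(0.0623·11/12) = 186.2078 × 1.058771 = 197.1514
Value (long) = (F − K)·e^(−rT) = (197.1514 − 211.48) × 0.944492 = -13.5332
Short position value = −(long value) = R$13.53

R$13.53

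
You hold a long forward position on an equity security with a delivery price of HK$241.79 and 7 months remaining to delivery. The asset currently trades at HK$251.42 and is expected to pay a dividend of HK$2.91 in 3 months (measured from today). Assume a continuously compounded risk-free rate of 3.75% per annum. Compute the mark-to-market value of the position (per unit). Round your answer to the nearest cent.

HK$11.98

PV(remaining dividends) I = 2.91·e^(−0.0375·3/12) = 2.8828
Current forward F = (S − I)·e^(rT) = (251.42 − 2.8828)·e^(0.0375·7/12) = 248.5372 × 1.022116 = 254.0338
Value (long) = (F − K)·e^(−rT) = (254.0338 − 241.79) × 0.978363 = 11.9789
Value = HK$11.98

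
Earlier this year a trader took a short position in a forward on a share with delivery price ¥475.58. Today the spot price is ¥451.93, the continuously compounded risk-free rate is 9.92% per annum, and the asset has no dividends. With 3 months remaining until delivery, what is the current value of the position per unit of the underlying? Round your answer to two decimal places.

Current fair forward for the remaining 3 months: F = S·e^(r·T), r = 0.0992
F = 451.93 · e^(0.0992 × 3/12) = 451.93 × 1.025110 = 463.2780
Value of long forward = (F − K)·e^(−rT) = (463.2780 − 475.58) · e^(−0.0992·3/12)
= -12.3020 × 0.975505 = -12.00
Short position value = −(long value) = ¥12.00

¥12.00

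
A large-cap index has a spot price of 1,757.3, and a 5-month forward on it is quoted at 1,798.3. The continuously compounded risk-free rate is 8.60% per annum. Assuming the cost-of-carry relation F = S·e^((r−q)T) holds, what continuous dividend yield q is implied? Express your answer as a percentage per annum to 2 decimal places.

3.06%

From F = S·e^((r−q)T): (r − q) = ln(F/S)/T
ln(1798.3/1757.3) = ln(1.023331) = 0.023063
(r − q) = 0.023063 / (5/12) = 0.055351
q = r − ln(F/S)/T = 0.0860 − 0.055351 = 0.030649
q = 3.06%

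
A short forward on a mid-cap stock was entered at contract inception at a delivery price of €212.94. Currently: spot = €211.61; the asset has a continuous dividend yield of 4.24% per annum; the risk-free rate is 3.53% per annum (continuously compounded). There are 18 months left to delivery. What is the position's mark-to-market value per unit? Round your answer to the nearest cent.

€3.39

Current fair forward for the remaining 18 months: F = S·e^((r − q)·T), (r − q) = 0.0353 − 0.0424 = -0.0071
F = 211.61 · e^(-0.0071 × 18/12) = 211.61 × 0.989407 = 209.3684
Value of long forward = (F − K)·e^(−rT) = (209.3684 − 212.94) · e^(−0.0353·18/12)
= -3.5716 × 0.948427 = -3.39
Short position value = −(long value) = €3.39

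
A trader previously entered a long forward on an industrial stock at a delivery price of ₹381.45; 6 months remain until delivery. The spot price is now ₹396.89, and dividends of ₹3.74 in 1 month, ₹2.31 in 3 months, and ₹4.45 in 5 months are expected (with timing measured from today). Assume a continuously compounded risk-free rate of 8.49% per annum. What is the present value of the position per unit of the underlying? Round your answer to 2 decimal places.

₹21.02

PV(remaining dividends) I = 3.74·e^(−0.0849·1/12) + 2.31·e^(−0.0849·3/12) + 4.45·e^(−0.0849·5/12) = 10.2705
Current forward F = (S − I)·e^(rT) = (396.89 − 10.2705)·e^(0.0849·6/12) = 386.6195 × 1.043364 = 403.3849
Value (long) = (F − K)·e^(−rT) = (403.3849 − 381.45) × 0.958438 = 21.0232
Value = ₹21.02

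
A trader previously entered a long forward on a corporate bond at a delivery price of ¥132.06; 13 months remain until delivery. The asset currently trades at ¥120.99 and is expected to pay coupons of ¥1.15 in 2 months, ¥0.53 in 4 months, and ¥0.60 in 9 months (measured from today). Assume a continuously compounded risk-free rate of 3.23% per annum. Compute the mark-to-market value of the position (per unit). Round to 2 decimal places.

PV(remaining coupons) I = 1.15·e^(−0.0323·2/12) + 0.53·e^(−0.0323·4/12) + 0.60·e^(−0.0323·9/12) = 2.2538
Current forward F = (S − I)·e^(rT) = (120.99 − 2.2538)·e^(0.0323·13/12) = 118.7362 × 1.035611 = 122.9645
Value (long) = (F − K)·e^(−rT) = (122.9645 − 132.06) × 0.965613 = -8.7827
Value = -¥8.78

-¥8.78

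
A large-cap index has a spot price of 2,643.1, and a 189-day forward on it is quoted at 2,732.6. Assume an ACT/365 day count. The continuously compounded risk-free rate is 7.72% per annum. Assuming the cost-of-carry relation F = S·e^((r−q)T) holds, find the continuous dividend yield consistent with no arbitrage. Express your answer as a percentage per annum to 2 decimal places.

From F = S·e^((r−q)T): (r − q) = ln(F/S)/T
ln(2732.6/2643.1) = ln(1.033862) = 0.033301
(r − q) = 0.033301 / (189/365) = 0.064311
q = r − ln(F/S)/T = 0.0772 − 0.064311 = 0.012889
q = 1.29%

1.29%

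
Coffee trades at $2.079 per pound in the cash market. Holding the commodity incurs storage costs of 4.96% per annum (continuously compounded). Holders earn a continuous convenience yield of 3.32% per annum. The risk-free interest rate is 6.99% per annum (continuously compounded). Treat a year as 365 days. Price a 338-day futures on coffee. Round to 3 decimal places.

Net carry = r + u − y = 0.0699 + 0.0496 − 0.0332 = 0.0863
F = S·e^((r+u−y)T) = 2.079 · e^(0.0863 × 338/365) = 2.079 · e^0.079916
= 2.079 × 1.083196 = $2.252 per pound

$2.252 per pound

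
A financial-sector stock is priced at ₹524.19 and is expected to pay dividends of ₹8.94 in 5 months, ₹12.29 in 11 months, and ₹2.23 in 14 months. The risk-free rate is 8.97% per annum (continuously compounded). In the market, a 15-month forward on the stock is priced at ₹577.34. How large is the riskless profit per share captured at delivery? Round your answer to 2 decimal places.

PV(dividends) I = 8.94·e^(−0.0897·5/12) + 12.29·e^(−0.0897·11/12) + 2.23·e^(−0.0897·14/12) = 21.9403
Fair forward F* = (S − I)·e^(rT) = (524.19 − 21.9403)·e^0.112125 = 502.2497 × 1.118653 = 561.8431
Market ₹577.34 > fair 561.8431: forward overpriced → cash-and-carry (borrow at r, buy the stock and collect the dividends, short the forward).
Profit at T = |F_mkt − F*| = |577.34 − 561.8431| = ₹15.50 per share

₹15.50 per share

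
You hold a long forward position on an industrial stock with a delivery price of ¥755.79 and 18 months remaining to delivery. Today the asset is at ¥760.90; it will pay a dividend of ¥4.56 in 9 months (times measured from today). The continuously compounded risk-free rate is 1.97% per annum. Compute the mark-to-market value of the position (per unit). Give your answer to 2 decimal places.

¥22.62

PV(remaining dividends) I = 4.56·e^(−0.0197·9/12) = 4.4931
Current forward F = (S − I)·e^(rT) = (760.90 − 4.4931)·e^(0.0197·18/12) = 756.4069 × 1.029991 = 779.0923
Value (long) = (F − K)·e^(−rT) = (779.0923 − 755.79) × 0.970882 = 22.6238
Value = ¥22.62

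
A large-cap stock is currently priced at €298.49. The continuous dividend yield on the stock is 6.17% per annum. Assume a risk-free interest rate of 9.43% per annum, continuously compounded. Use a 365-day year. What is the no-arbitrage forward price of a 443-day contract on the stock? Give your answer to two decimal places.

F = S·e^((r − q)T) = 298.49 · e^((0.0943 − 0.0617) × 443/365)
= 298.49 · e^0.039567 = 298.49 × 1.040360
F = €310.54

€310.54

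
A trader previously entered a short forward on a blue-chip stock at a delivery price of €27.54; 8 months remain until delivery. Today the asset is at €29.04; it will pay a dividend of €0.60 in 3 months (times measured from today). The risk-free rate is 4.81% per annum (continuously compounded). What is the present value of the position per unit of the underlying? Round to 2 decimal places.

-€1.78

PV(remaining dividends) I = 0.60·e^(−0.0481·3/12) = 0.5928
Current forward F = (S − I)·e^(rT) = (29.04 − 0.5928)·e^(0.0481·8/12) = 28.4472 × 1.032586 = 29.3742
Value (long) = (F − K)·e^(−rT) = (29.3742 − 27.54) × 0.968442 = 1.7763
Short position value = −(long value) = -€1.78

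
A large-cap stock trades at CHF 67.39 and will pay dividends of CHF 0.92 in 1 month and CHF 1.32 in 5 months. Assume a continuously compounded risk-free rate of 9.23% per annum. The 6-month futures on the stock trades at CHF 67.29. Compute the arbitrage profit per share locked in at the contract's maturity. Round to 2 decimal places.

CHF 1.00 per share

PV(dividends) I = 0.92·e^(−0.0923·1/12) + 1.32·e^(−0.0923·5/12) = 2.1831
Fair futures F* = (S − I)·e^(rT) = (67.39 − 2.1831)·e^0.046150 = 65.2069 × 1.047231 = 68.2867
Market CHF 67.29 < fair 68.2867: forward underpriced → reverse cash-and-carry (short the stock, invest proceeds at r, pay the dividends, go long the forward).
Profit at T = |F_mkt − F*| = |67.29 − 68.2867| = CHF 1.00 per share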